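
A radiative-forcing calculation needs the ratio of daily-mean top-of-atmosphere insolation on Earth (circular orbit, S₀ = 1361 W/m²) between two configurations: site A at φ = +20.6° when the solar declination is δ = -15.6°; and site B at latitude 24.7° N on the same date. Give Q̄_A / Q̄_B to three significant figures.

Q̄_A / Q̄_B ≈ 1.07

— Configuration A (φ=+20.6°):
cos H₀ = −tan(+20.6°) tan(-15.600°) = 0.1049, H₀ = 1.4657 rad.
Bracket: H₀ sin φ sin δ + cos φ cos δ sin H₀ = 1.4657×0.35184×-0.26892 + 0.93606×0.96316×0.99448 = -0.138680 + 0.896599 = 0.757919.
Q̄ = (S₀/π) × [bracket] = (1361/π) × 0.757919 = 328.35 W/m².
— Configuration B (φ=+24.7°):
cos H₀ = −tan(+24.7°) tan(-15.600°) = 0.1284, H₀ = 1.4420 rad.
Bracket: H₀ sin φ sin δ + cos φ cos δ sin H₀ = 1.4420×0.41787×-0.26892 + 0.90851×0.96316×0.99172 = -0.162043 + 0.867795 = 0.705752.
Q̄ = (S₀/π) × [bracket] = (1361/π) × 0.705752 = 305.75 W/m².
Ratio Q̄_A / Q̄_B = 328.35 / 305.75 = 1.074.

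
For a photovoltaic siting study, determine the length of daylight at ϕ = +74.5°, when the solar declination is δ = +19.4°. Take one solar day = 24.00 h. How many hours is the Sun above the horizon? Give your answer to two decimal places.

24.00 h

Sunrise equation: cos h₀ = −tan ϕ · tan δ = -1.2698 ≤ −1, so the Sun never sets (polar day) and h₀ = π.
Daylight = 2h₀/(2π) × 24.00 h = (3.1416/π) × 24.00 = 24.00 h.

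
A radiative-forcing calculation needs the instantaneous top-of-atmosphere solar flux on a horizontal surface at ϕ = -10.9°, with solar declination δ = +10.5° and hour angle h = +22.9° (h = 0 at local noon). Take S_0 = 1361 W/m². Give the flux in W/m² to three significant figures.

cos θ_z = sin ϕ sin δ + cos ϕ cos δ cos h = -0.034460 + 0.889419 = 0.854959.
Flux = S_0 · cos θ_z = 1361 × 0.854959 = 1164 W/m².

1.16e+03 W/m²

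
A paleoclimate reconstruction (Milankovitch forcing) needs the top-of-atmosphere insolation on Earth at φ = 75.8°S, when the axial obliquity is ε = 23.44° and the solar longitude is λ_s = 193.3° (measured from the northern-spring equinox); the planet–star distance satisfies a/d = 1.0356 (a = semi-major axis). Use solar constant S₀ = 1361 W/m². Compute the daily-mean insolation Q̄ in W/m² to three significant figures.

Solar declination: sin δ = sin ε · sin λ_s = sin 23.44° × sin 193.3° = -0.09151, so δ = -5.251°.
cos H₀ = −tan(-75.8°) tan(-5.251°) = -0.3632, H₀ = 1.9425 rad.
Bracket: H₀ sin φ sin δ + cos φ cos δ sin H₀ = 1.9425×-0.96945×-0.09151 + 0.24531×0.99580×0.93172 = 0.172328 + 0.227600 = 0.399928.
Inverse-square distance factor (a/d)² = 1.0356² = 1.072467.
Q̄ = (S₀/π) × 1.072467 × [bracket] = (1361/π) × 1.072467 × 0.399928 = 185.8 W/m².

Q̄ ≈ 186 W/m²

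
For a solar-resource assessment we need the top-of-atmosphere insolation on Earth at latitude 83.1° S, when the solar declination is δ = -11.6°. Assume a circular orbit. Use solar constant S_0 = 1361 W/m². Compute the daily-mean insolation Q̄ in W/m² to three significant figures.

cos h₀ = −tan(-83.1°) tan(-11.600°) = -1.6963 ≤ −1 ⇒ polar day, h₀ = π.
Bracket: h₀ sin ϕ sin δ + cos ϕ cos δ sin h₀ = 3.1416×-0.99276×-0.20108 + 0.12014×0.97958×0.00000 = 0.627139 + 0.000000 = 0.627139.
Q̄ = (S_0/π) × [bracket] = (1361/π) × 0.627139 = 271.7 W/m².

Q̄ ≈ 272 W/m²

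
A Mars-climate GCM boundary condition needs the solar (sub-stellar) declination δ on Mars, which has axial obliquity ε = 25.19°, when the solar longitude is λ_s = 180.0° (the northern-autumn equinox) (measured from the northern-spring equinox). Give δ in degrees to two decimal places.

δ = +0.00°

sin δ = sin ε · sin λ_s = sin 25.19° × sin 180.0° = 0.000000.
δ = arcsin(0.000000) = +0.00°.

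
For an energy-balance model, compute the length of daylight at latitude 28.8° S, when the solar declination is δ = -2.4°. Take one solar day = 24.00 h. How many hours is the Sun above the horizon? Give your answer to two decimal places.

cos h₀ = −tan ϕ · tan δ = −tan(-28.8°) × tan(-2.400°) = -0.0230, so h₀ = 1.5938 rad = 91.32°.
Daylight = 2h₀/(2π) × 24.00 h = (1.5938/π) × 24.00 = 12.18 h.

12.18 h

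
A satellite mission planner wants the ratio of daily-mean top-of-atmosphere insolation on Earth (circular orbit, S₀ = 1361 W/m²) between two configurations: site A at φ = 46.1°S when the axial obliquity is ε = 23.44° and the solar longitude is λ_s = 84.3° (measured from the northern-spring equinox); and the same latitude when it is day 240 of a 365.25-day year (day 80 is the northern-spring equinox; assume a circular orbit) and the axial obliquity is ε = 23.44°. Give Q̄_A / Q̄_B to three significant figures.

— Configuration A (φ=-46.1°):
Solar declination: sin δ = sin ε · sin λ_s = sin 23.44° × sin 84.3° = 0.39582, so δ = +23.317°.
cos H₀ = −tan(-46.1°) tan(+23.317°) = 0.4479, H₀ = 1.1064 rad.
Bracket: H₀ sin φ sin δ + cos φ cos δ sin H₀ = 1.1064×-0.72055×0.39582 + 0.69340×0.91833×0.89408 = -0.315554 + 0.569323 = 0.253769.
Q̄ = (S₀/π) × [bracket] = (1361/π) × 0.253769 = 109.94 W/m².
— Configuration B (φ=-46.1°):
Solar longitude: λ_s = 360° × (240 − 80)/365.25 = 157.700°.
sin δ = sin 23.44° × sin 157.700° = 0.15094, so δ = +8.682°.
cos H₀ = −tan(-46.1°) tan(+8.682°) = 0.1587, H₀ = 1.4115 rad.
Bracket: H₀ sin φ sin δ + cos φ cos δ sin H₀ = 1.4115×-0.72055×0.15094 + 0.69340×0.98854×0.98733 = -0.153514 + 0.676769 = 0.523255.
Q̄ = (S₀/π) × [bracket] = (1361/π) × 0.523255 = 226.68 W/m².
Ratio Q̄_A / Q̄_B = 109.94 / 226.68 = 0.4850.

Q̄_A / Q̄_B ≈ 0.485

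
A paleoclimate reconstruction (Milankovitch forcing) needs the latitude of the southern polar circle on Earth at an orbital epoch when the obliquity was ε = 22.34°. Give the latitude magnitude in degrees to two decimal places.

67.66°

The polar circle is the lowest latitude that experiences at least one full rotation of continuous darkness at the northern-summer solstice; it lies at |ϕ| = 90° − ε = 90° − 22.34° = 67.66°.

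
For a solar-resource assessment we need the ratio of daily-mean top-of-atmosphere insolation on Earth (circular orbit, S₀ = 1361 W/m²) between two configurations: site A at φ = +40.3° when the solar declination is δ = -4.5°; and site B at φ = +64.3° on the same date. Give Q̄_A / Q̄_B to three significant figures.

— Configuration A (φ=+40.3°):
cos H₀ = −tan(+40.3°) tan(-4.500°) = 0.0667, H₀ = 1.5040 rad.
Bracket: H₀ sin φ sin δ + cos φ cos δ sin H₀ = 1.5040×0.64679×-0.07846 + 0.76267×0.99692×0.99777 = -0.076324 + 0.758625 = 0.682301.
Q̄ = (S₀/π) × [bracket] = (1361/π) × 0.682301 = 295.59 W/m².
— Configuration B (φ=+64.3°):
cos H₀ = −tan(+64.3°) tan(-4.500°) = 0.1635, H₀ = 1.4065 rad.
Bracket: H₀ sin φ sin δ + cos φ cos δ sin H₀ = 1.4065×0.90108×-0.07846 + 0.43366×0.99692×0.98654 = -0.099438 + 0.426505 = 0.327067.
Q̄ = (S₀/π) × [bracket] = (1361/π) × 0.327067 = 141.69 W/m².
Ratio Q̄_A / Q̄_B = 295.59 / 141.69 = 2.086.

Q̄_A / Q̄_B ≈ 2.09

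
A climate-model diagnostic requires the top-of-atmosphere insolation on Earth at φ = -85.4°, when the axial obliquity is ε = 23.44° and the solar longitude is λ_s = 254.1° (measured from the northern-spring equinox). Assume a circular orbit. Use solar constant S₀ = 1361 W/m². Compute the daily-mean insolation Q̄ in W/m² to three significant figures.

Solar declination: sin δ = sin ε · sin λ_s = sin 23.44° × sin 254.1° = -0.38257, so δ = -22.493°.
cos H₀ = −tan(-85.4°) tan(-22.493°) = -5.1464 ≤ −1 ⇒ polar day, H₀ = π.
Bracket: H₀ sin φ sin δ + cos φ cos δ sin H₀ = 3.1416×-0.99678×-0.38257 + 0.08020×0.92393×0.00000 = 1.198012 + 0.000000 = 1.198012.
Q̄ = (S₀/π) × [bracket] = (1361/π) × 1.198012 = 519.0 W/m².

Q̄ ≈ 519 W/m²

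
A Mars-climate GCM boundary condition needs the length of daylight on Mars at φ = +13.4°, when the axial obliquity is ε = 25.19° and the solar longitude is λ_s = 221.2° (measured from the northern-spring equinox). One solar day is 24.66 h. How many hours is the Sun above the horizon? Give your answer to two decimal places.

11.78 h

Solar declination: sin δ = sin ε · sin λ_s = sin 25.19° × sin 221.2° = -0.28035, so δ = -16.281°.
cos H₀ = −tan φ · tan δ = −tan(+13.4°) × tan(-16.281°) = 0.0696, so H₀ = 1.5012 rad = 86.01°.
Daylight = 2H₀/(2π) × 24.66 h = (1.5012/π) × 24.66 = 11.78 h.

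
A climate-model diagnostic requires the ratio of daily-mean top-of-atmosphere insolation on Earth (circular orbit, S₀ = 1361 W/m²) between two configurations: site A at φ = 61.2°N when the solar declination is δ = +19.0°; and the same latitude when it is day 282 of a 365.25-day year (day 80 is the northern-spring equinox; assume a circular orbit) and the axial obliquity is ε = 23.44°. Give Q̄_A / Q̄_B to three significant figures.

Q̄_A / Q̄_B ≈ 3.19

— Configuration A (φ=+61.2°):
cos H₀ = −tan(+61.2°) tan(+19.000°) = -0.6263, H₀ = 2.2476 rad.
Bracket: H₀ sin φ sin δ + cos φ cos δ sin H₀ = 2.2476×0.87631×0.32557 + 0.48175×0.94552×0.77956 = 0.641241 + 0.355093 = 0.996334.
Q̄ = (S₀/π) × [bracket] = (1361/π) × 0.996334 = 431.63 W/m².
— Configuration B (φ=+61.2°):
Solar longitude: λ_s = 360° × (282 − 80)/365.25 = 199.097°.
sin δ = sin 23.44° × sin 199.097° = -0.13014, so δ = -7.478°.
cos H₀ = −tan(+61.2°) tan(-7.478°) = 0.2388, H₀ = 1.3297 rad.
Bracket: H₀ sin φ sin δ + cos φ cos δ sin H₀ = 1.3297×0.87631×-0.13014 + 0.48175×0.99150×0.97108 = -0.151643 + 0.463841 = 0.312198.
Q̄ = (S₀/π) × [bracket] = (1361/π) × 0.312198 = 135.25 W/m².
Ratio Q̄_A / Q̄_B = 431.63 / 135.25 = 3.191.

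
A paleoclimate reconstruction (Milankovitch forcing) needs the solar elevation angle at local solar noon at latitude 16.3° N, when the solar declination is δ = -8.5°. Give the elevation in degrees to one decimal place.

At local noon the hour angle is zero, so the zenith angle equals |φ − δ| = |+16.3° − (-8.500°)| = 24.800°.
Elevation = 90° − 24.800° = 65.2°.

65.2°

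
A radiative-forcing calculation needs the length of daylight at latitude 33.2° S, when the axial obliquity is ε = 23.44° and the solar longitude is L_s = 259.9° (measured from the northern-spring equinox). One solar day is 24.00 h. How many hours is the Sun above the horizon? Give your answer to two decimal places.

Solar declination: sin δ = sin ε · sin L_s = sin 23.44° × sin 259.9° = -0.39162, so δ = -23.056°.
cos h₀ = −tan ϕ · tan δ = −tan(-33.2°) × tan(-23.056°) = -0.2785, so h₀ = 1.8530 rad = 106.17°.
Daylight = 2h₀/(2π) × 24.00 h = (1.8530/π) × 24.00 = 14.16 h.

14.16 h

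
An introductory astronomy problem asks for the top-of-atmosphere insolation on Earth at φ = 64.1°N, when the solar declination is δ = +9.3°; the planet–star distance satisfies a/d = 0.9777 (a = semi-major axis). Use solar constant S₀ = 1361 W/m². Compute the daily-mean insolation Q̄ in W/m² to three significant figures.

cos H₀ = −tan(+64.1°) tan(+9.300°) = -0.3372, H₀ = 1.9148 rad.
Bracket: H₀ sin φ sin δ + cos φ cos δ sin H₀ = 1.9148×0.89956×0.16160 + 0.43680×0.98686×0.94142 = 0.278352 + 0.405809 = 0.684161.
Inverse-square distance factor (a/d)² = 0.9777² = 0.955897.
Q̄ = (S₀/π) × 0.955897 × [bracket] = (1361/π) × 0.955897 × 0.684161 = 283.3 W/m².

Q̄ ≈ 283 W/m²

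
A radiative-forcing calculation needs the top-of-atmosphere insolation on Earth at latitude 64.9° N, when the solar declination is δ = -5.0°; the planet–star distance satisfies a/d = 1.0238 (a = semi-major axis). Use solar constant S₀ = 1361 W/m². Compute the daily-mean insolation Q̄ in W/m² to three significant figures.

cos H₀ = −tan(+64.9°) tan(-5.000°) = 0.1868, H₀ = 1.3829 rad.
Bracket: H₀ sin φ sin δ + cos φ cos δ sin H₀ = 1.3829×0.90557×-0.08716 + 0.42420×0.99619×0.98240 = -0.109152 + 0.415146 = 0.305994.
Inverse-square distance factor (a/d)² = 1.0238² = 1.048166.
Q̄ = (S₀/π) × 1.048166 × [bracket] = (1361/π) × 1.048166 × 0.305994 = 138.9 W/m².

Q̄ ≈ 139 W/m²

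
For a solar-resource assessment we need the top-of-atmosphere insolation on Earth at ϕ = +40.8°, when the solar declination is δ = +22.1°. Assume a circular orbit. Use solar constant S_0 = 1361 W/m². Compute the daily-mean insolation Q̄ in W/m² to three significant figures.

cos h₀ = −tan(+40.8°) tan(+22.100°) = -0.3505, h₀ = 1.9289 rad.
Bracket: h₀ sin ϕ sin δ + cos ϕ cos δ sin h₀ = 1.9289×0.65342×0.37622 + 0.75700×0.92653×0.93656 = 0.474181 + 0.656887 = 1.131068.
Q̄ = (S_0/π) × [bracket] = (1361/π) × 1.131068 = 490.0 W/m².

Q̄ ≈ 490 W/m²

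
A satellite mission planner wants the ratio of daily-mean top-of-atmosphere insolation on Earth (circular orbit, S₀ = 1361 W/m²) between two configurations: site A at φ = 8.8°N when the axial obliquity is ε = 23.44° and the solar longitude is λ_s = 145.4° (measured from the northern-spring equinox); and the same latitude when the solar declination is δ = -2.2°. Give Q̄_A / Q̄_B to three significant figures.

— Configuration A (φ=+8.8°):
Solar declination: sin δ = sin ε · sin λ_s = sin 23.44° × sin 145.4° = 0.22588, so δ = +13.055°.
cos H₀ = −tan(+8.8°) tan(+13.055°) = -0.0359, H₀ = 1.6067 rad.
Bracket: H₀ sin φ sin δ + cos φ cos δ sin H₀ = 1.6067×0.15299×0.22588 + 0.98823×0.97415×0.99936 = 0.055523 + 0.962068 = 1.017591.
Q̄ = (S₀/π) × [bracket] = (1361/π) × 1.017591 = 440.84 W/m².
— Configuration B (φ=+8.8°):
cos H₀ = −tan(+8.8°) tan(-2.200°) = 0.0059, H₀ = 1.5648 rad.
Bracket: H₀ sin φ sin δ + cos φ cos δ sin H₀ = 1.5648×0.15299×-0.03839 + 0.98823×0.99926×0.99998 = -0.009191 + 0.987479 = 0.978288.
Q̄ = (S₀/π) × [bracket] = (1361/π) × 0.978288 = 423.81 W/m².
Ratio Q̄_A / Q̄_B = 440.84 / 423.81 = 1.040.

Q̄_A / Q̄_B ≈ 1.04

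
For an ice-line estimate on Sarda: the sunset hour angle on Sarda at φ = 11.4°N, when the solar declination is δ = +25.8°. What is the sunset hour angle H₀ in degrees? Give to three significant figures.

cos H₀ = −tan φ · tan δ = −tan(+11.4°) × tan(+25.800°) = -0.0975, so H₀ = 1.6684 rad = 95.59°.

H₀ = 95.6°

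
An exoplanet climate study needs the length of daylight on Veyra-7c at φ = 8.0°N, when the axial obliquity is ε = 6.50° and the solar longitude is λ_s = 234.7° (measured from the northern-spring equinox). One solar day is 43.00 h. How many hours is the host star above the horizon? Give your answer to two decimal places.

Solar declination: sin δ = sin ε · sin λ_s = sin 6.50° × sin 234.7° = -0.09239, so δ = -5.301°.
cos H₀ = −tan φ · tan δ = −tan(+8.0°) × tan(-5.301°) = 0.0130, so H₀ = 1.5578 rad = 89.25°.
Daylight = 2H₀/(2π) × 43.00 h = (1.5578/π) × 43.00 = 21.32 h.

21.32 h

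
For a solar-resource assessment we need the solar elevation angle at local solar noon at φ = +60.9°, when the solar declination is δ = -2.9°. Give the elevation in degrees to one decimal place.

At local noon the hour angle is zero, so the zenith angle equals |φ − δ| = |+60.9° − (-2.900°)| = 63.800°.
Elevation = 90° − 63.800° = 26.2°.

26.2°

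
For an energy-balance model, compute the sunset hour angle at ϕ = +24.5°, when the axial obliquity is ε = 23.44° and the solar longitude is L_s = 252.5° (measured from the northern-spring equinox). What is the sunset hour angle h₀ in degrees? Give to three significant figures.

Solar declination: sin δ = sin ε · sin L_s = sin 23.44° × sin 252.5° = -0.37938, so δ = -22.295°.
cos h₀ = −tan ϕ · tan δ = −tan(+24.5°) × tan(-22.295°) = 0.1869, so h₀ = 1.3828 rad = 79.23°.

h₀ = 79.2°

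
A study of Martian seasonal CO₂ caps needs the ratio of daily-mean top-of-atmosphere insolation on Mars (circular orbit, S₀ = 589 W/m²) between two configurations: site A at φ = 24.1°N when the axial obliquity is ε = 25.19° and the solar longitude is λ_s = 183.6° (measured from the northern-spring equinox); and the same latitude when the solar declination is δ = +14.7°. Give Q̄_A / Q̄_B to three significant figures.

— Configuration A (φ=+24.1°):
Solar declination: sin δ = sin ε · sin λ_s = sin 25.19° × sin 183.6° = -0.02672, so δ = -1.531°.
cos H₀ = −tan(+24.1°) tan(-1.531°) = 0.0120, H₀ = 1.5588 rad.
Bracket: H₀ sin φ sin δ + cos φ cos δ sin H₀ = 1.5588×0.40833×-0.02672 + 0.91283×0.99964×0.99993 = -0.017007 + 0.912438 = 0.895431.
Q̄ = (S₀/π) × [bracket] = (589/π) × 0.895431 = 167.88 W/m².
— Configuration B (φ=+24.1°):
cos H₀ = −tan(+24.1°) tan(+14.700°) = -0.1174, H₀ = 1.6884 rad.
Bracket: H₀ sin φ sin δ + cos φ cos δ sin H₀ = 1.6884×0.40833×0.25376 + 0.91283×0.96727×0.99309 = 0.174948 + 0.876852 = 1.051800.
Q̄ = (S₀/π) × [bracket] = (589/π) × 1.051800 = 197.20 W/m².
Ratio Q̄_A / Q̄_B = 167.88 / 197.20 = 0.8513.

Q̄_A / Q̄_B ≈ 0.851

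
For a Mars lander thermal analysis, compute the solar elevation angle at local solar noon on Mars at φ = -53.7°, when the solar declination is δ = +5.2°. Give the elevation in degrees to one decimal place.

At local noon the hour angle is zero, so the zenith angle equals |φ − δ| = |-53.7° − (+5.200°)| = 58.900°.
Elevation = 90° − 58.900° = 31.1°.

31.1°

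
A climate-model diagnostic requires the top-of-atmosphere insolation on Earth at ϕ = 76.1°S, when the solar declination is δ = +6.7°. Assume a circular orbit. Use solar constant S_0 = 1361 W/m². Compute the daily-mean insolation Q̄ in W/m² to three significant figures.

Q̄ ≈ 38.2 W/m²

cos h₀ = −tan(-76.1°) tan(+6.700°) = 0.4747, h₀ = 1.0762 rad.
Bracket: h₀ sin ϕ sin δ + cos ϕ cos δ sin h₀ = 1.0762×-0.97072×0.11667 + 0.24023×0.99317×0.88016 = -0.121884 + 0.209997 = 0.088113.
Q̄ = (S_0/π) × [bracket] = (1361/π) × 0.088113 = 38.17 W/m².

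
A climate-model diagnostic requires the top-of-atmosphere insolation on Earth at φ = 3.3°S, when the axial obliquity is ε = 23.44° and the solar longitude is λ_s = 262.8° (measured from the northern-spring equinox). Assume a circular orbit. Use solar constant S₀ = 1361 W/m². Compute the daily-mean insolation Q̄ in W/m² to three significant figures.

Solar declination: sin δ = sin ε · sin λ_s = sin 23.44° × sin 262.8° = -0.39465, so δ = -23.244°.
cos H₀ = −tan(-3.3°) tan(-23.244°) = -0.0248, H₀ = 1.5956 rad.
Bracket: H₀ sin φ sin δ + cos φ cos δ sin H₀ = 1.5956×-0.05756×-0.39465 + 0.99834×0.91883×0.99969 = 0.036246 + 0.917020 = 0.953266.
Q̄ = (S₀/π) × [bracket] = (1361/π) × 0.953266 = 413.0 W/m².

Q̄ ≈ 413 W/m²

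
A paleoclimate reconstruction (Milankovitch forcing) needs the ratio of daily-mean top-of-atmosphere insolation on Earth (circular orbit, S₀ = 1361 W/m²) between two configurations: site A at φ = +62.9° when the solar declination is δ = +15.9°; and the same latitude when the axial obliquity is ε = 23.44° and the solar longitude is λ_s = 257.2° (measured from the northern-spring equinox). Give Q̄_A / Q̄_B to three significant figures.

— Configuration A (φ=+62.9°):
cos H₀ = −tan(+62.9°) tan(+15.900°) = -0.5567, H₀ = 2.1612 rad.
Bracket: H₀ sin φ sin δ + cos φ cos δ sin H₀ = 2.1612×0.89021×0.27396 + 0.45554×0.96174×0.83074 = 0.527078 + 0.363956 = 0.891034.
Q̄ = (S₀/π) × [bracket] = (1361/π) × 0.891034 = 386.01 W/m².
— Configuration B (φ=+62.9°):
Solar declination: sin δ = sin ε · sin λ_s = sin 23.44° × sin 257.2° = -0.38790, so δ = -22.824°.
cos H₀ = −tan(+62.9°) tan(-22.824°) = 0.8224, H₀ = 0.6051 rad.
Bracket: H₀ sin φ sin δ + cos φ cos δ sin H₀ = 0.6051×0.89021×-0.38790 + 0.45554×0.92170×0.56887 = -0.208949 + 0.238852 = 0.029903.
Q̄ = (S₀/π) × [bracket] = (1361/π) × 0.029903 = 12.955 W/m².
Ratio Q̄_A / Q̄_B = 386.01 / 12.955 = 29.80.

Q̄_A / Q̄_B ≈ 29.8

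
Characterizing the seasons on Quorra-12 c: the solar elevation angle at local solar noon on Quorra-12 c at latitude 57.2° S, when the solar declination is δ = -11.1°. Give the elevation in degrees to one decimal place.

43.9°

At local noon the hour angle is zero, so the zenith angle equals |φ − δ| = |-57.2° − (-11.100°)| = 46.100°.
Elevation = 90° − 46.100° = 43.9°.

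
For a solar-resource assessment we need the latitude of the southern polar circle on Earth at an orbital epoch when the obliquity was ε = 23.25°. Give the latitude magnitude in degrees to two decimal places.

66.75°

The polar circle is the lowest latitude that experiences at least one full rotation of continuous darkness at the northern-summer solstice; it lies at |φ| = 90° − ε = 90° − 23.25° = 66.75°.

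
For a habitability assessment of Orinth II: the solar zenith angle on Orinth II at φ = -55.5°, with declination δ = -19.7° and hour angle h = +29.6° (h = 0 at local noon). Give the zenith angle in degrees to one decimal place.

cos θ_z = sin φ sin δ + cos φ cos δ cos h = 0.277809 + 0.463662 = 0.741471.
θ_z = arccos(0.741471) = 42.1°.

θ_z = 42.1°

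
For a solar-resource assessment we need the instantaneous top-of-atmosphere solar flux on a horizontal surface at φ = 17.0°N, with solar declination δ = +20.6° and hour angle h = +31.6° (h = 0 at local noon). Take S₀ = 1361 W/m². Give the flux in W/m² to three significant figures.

cos θ_z = sin φ sin δ + cos φ cos δ cos h = 0.102869 + 0.762430 = 0.865299.
Flux = S₀ · cos θ_z = 1361 × 0.865299 = 1178 W/m².

1.18e+03 W/m²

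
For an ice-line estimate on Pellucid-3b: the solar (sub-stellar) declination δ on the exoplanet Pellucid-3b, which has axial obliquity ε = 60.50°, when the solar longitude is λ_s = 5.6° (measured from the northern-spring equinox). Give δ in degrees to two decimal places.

δ = +4.87°

sin δ = sin ε · sin λ_s = sin 60.50° × sin 5.6° = 0.084932.
δ = arcsin(0.084932) = +4.87°.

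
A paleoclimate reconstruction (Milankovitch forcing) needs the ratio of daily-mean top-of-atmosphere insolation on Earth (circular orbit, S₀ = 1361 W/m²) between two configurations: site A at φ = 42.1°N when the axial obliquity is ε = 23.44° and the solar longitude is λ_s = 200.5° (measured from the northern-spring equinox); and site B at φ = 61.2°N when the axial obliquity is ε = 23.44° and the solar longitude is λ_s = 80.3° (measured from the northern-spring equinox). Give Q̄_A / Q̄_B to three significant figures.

— Configuration A (φ=+42.1°):
Solar declination: sin δ = sin ε · sin λ_s = sin 23.44° × sin 200.5° = -0.13931, so δ = -8.008°.
cos H₀ = −tan(+42.1°) tan(-8.008°) = 0.1271, H₀ = 1.4433 rad.
Bracket: H₀ sin φ sin δ + cos φ cos δ sin H₀ = 1.4433×0.67043×-0.13931 + 0.74198×0.99025×0.99189 = -0.134801 + 0.728787 = 0.593986.
Q̄ = (S₀/π) × [bracket] = (1361/π) × 0.593986 = 257.33 W/m².
— Configuration B (φ=+61.2°):
Solar declination: sin δ = sin ε · sin λ_s = sin 23.44° × sin 80.3° = 0.39210, so δ = +23.085°.
cos H₀ = −tan(+61.2°) tan(+23.085°) = -0.7753, H₀ = 2.4580 rad.
Bracket: H₀ sin φ sin δ + cos φ cos δ sin H₀ = 2.4580×0.87631×0.39210 + 0.48175×0.91992×0.63157 = 0.844572 + 0.279894 = 1.124466.
Q̄ = (S₀/π) × [bracket] = (1361/π) × 1.124466 = 487.14 W/m².
Ratio Q̄_A / Q̄_B = 257.33 / 487.14 = 0.5282.

Q̄_A / Q̄_B ≈ 0.528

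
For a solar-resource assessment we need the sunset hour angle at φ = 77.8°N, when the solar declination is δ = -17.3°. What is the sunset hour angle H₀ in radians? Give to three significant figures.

H₀ = 0.00 rad

cos H₀ = −tan φ · tan δ = 1.4406 ≥ 1, so the Sun never rises (polar night) and H₀ = 0.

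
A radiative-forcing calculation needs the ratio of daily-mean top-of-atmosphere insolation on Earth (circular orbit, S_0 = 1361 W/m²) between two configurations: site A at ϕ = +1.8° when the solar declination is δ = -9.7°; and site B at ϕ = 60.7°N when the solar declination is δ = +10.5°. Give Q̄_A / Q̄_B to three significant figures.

Q̄_A / Q̄_B ≈ 1.29

— Configuration A (ϕ=+1.8°):
cos h₀ = −tan(+1.8°) tan(-9.700°) = 0.0054, h₀ = 1.5654 rad.
Bracket: h₀ sin ϕ sin δ + cos ϕ cos δ sin h₀ = 1.5654×0.03141×-0.16849 + 0.99951×0.98570×0.99999 = -0.008285 + 0.985207 = 0.976922.
Q̄ = (S_0/π) × [bracket] = (1361/π) × 0.976922 = 423.22 W/m².
— Configuration B (ϕ=+60.7°):
cos h₀ = −tan(+60.7°) tan(+10.500°) = -0.3303, h₀ = 1.9074 rad.
Bracket: h₀ sin ϕ sin δ + cos ϕ cos δ sin h₀ = 1.9074×0.87207×0.18224 + 0.48938×0.98325×0.94389 = 0.303136 + 0.454184 = 0.757320.
Q̄ = (S_0/π) × [bracket] = (1361/π) × 0.757320 = 328.09 W/m².
Ratio Q̄_A / Q̄_B = 423.22 / 328.09 = 1.290.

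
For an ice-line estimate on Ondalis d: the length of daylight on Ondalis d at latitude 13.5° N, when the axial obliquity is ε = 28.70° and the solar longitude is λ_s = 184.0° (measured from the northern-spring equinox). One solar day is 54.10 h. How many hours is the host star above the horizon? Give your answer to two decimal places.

Solar declination: sin δ = sin ε · sin λ_s = sin 28.70° × sin 184.0° = -0.03350, so δ = -1.920°.
cos H₀ = −tan φ · tan δ = −tan(+13.5°) × tan(-1.920°) = 0.0080, so H₀ = 1.5627 rad = 89.54°.
Daylight = 2H₀/(2π) × 54.10 h = (1.5627/π) × 54.10 = 26.91 h.

26.91 h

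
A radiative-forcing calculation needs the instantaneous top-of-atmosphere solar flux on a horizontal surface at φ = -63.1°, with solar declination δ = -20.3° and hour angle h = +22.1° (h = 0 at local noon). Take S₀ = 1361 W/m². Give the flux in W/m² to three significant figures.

956 W/m²

cos θ_z = sin φ sin δ + cos φ cos δ cos h = 0.309396 + 0.393157 = 0.702553.
Flux = S₀ · cos θ_z = 1361 × 0.702553 = 956.2 W/m².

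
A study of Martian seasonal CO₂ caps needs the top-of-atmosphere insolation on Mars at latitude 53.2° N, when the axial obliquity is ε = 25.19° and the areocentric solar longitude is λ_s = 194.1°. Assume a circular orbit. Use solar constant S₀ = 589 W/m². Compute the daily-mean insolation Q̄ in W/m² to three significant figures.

sin δ = sin 25.19° × sin 194.1° = -0.10369, so δ = -5.952°.
cos H₀ = −tan(+53.2°) tan(-5.952°) = 0.1394, H₀ = 1.4310 rad.
Bracket: H₀ sin φ sin δ + cos φ cos δ sin H₀ = 1.4310×0.80073×-0.10369 + 0.59902×0.99461×0.99024 = -0.118813 + 0.589976 = 0.471163.
Q̄ = (S₀/π) × [bracket] = (589/π) × 0.471163 = 88.34 W/m².

Q̄ ≈ 88.3 W/m²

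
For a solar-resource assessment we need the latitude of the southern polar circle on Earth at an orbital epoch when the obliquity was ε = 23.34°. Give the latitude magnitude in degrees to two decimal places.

66.66°

The polar circle is the lowest latitude that experiences at least one full rotation of continuous darkness at the northern-summer solstice; it lies at |φ| = 90° − ε = 90° − 23.34° = 66.66°.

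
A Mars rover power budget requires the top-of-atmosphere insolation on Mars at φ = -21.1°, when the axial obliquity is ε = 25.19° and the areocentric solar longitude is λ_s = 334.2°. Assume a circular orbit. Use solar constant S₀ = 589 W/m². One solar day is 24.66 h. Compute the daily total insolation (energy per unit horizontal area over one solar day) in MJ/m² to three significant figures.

17.0 MJ/m²

sin δ = sin 25.19° × sin 334.2° = -0.18524, so δ = -10.675°.
cos H₀ = −tan(-21.1°) tan(-10.675°) = -0.0727, H₀ = 1.6436 rad.
Bracket: H₀ sin φ sin δ + cos φ cos δ sin H₀ = 1.6436×-0.36000×-0.18524 + 0.93295×0.98269×0.99735 = 0.109606 + 0.914371 = 1.023977.
Q̄ = (S₀/π) × [bracket] = (589/π) × 1.023977 = 191.98 W/m².
Daily total = Q̄ × 24.66 h × 3600 s/h = 191.98 × 24.66 × 3600 / 10⁶ = 17.04 MJ/m².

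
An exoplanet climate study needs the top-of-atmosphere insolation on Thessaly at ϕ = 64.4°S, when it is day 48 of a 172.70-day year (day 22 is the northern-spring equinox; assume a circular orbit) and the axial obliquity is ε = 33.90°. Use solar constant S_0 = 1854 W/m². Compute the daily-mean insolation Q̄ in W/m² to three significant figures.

Q̄ ≈ 0.00 W/m²

Solar longitude: L_s = 360° × (48 − 22)/172.70 = 54.198°.
sin δ = sin 33.90° × sin 54.198° = 0.45236, so δ = +26.895°.
cos h₀ = −tan(-64.4°) tan(+26.895°) = 1.0586 ≥ 1 ⇒ polar night, h₀ = 0 and Q̄ = 0.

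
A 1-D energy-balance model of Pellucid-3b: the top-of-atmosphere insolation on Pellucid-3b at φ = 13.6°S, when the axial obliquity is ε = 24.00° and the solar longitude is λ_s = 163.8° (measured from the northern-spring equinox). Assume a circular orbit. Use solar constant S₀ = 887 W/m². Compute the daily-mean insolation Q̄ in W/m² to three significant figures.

Solar declination: sin δ = sin ε · sin λ_s = sin 24.00° × sin 163.8° = 0.11348, so δ = +6.516°.
cos H₀ = −tan(-13.6°) tan(+6.516°) = 0.0276, H₀ = 1.5432 rad.
Bracket: H₀ sin φ sin δ + cos φ cos δ sin H₀ = 1.5432×-0.23514×0.11348 + 0.97196×0.99354×0.99962 = -0.041178 + 0.965314 = 0.924136.
Q̄ = (S₀/π) × [bracket] = (887/π) × 0.924136 = 260.9 W/m².

Q̄ ≈ 261 W/m²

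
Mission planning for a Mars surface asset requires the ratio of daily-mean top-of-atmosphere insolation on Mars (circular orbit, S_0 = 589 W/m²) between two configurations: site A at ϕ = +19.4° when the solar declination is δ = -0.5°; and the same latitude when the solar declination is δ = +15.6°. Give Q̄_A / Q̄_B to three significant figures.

Q̄_A / Q̄_B ≈ 0.891

— Configuration A (ϕ=+19.4°):
cos h₀ = −tan(+19.4°) tan(-0.500°) = 0.0031, h₀ = 1.5677 rad.
Bracket: h₀ sin ϕ sin δ + cos ϕ cos δ sin h₀ = 1.5677×0.33216×-0.00873 + 0.94322×0.99996×1.00000 = -0.004546 + 0.943182 = 0.938636.
Q̄ = (S_0/π) × [bracket] = (589/π) × 0.938636 = 175.98 W/m².
— Configuration B (ϕ=+19.4°):
cos h₀ = −tan(+19.4°) tan(+15.600°) = -0.0983, h₀ = 1.6693 rad.
Bracket: h₀ sin ϕ sin δ + cos ϕ cos δ sin h₀ = 1.6693×0.33216×0.26892 + 0.94322×0.96316×0.99515 = 0.149109 + 0.904066 = 1.053175.
Q̄ = (S_0/π) × [bracket] = (589/π) × 1.053175 = 197.45 W/m².
Ratio Q̄_A / Q̄_B = 175.98 / 197.45 = 0.8913.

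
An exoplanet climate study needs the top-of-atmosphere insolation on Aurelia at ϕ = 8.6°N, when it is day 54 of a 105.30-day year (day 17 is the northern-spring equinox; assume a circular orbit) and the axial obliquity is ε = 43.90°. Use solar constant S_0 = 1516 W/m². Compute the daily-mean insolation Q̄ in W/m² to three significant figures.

Q̄ ≈ 461 W/m²

Solar longitude: L_s = 360° × (54 − 17)/105.30 = 126.496°.
sin δ = sin 43.90° × sin 126.496° = 0.55743, so δ = +33.878°.
cos h₀ = −tan(+8.6°) tan(+33.878°) = -0.1015, h₀ = 1.6725 rad.
Bracket: h₀ sin ϕ sin δ + cos ϕ cos δ sin h₀ = 1.6725×0.14954×0.55743 + 0.98876×0.83023×0.99483 = 0.139416 + 0.816654 = 0.956070.
Q̄ = (S_0/π) × [bracket] = (1516/π) × 0.956070 = 461.4 W/m².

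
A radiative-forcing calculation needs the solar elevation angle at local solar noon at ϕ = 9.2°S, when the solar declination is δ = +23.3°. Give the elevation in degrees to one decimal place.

57.5°

At local noon the hour angle is zero, so the zenith angle equals |ϕ − δ| = |-9.2° − (+23.300°)| = 32.500°.
Elevation = 90° − 32.500° = 57.5°.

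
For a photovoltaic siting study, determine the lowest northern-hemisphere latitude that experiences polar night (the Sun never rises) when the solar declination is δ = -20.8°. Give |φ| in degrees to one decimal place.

Polar night requires cos H₀ = −tan φ tan δ ≥ 1, i.e. tan φ tan δ ≤ −1.
The boundary is |tan φ| · |tan δ| = 1, so |φ| = 90° − |δ| = 90° − 20.8° = 69.2° in the northern hemisphere.

|φ| = 69.2°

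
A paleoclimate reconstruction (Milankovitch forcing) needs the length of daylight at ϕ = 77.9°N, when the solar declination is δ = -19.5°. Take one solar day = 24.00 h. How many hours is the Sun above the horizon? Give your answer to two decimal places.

cos h₀ = −tan ϕ · tan δ = 1.6518 ≥ 1, so the Sun never rises (polar night) and h₀ = 0.
Daylight = 2h₀/(2π) × 24.00 h = (0.0000/π) × 24.00 = 0.00 h.

0.00 h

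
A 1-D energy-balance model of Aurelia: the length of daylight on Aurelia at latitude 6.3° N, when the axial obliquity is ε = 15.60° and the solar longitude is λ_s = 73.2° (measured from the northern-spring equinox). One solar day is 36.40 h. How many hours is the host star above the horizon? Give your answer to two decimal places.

Solar declination: sin δ = sin ε · sin λ_s = sin 15.60° × sin 73.2° = 0.25744, so δ = +14.918°.
cos H₀ = −tan φ · tan δ = −tan(+6.3°) × tan(+14.918°) = -0.0294, so H₀ = 1.6002 rad = 91.69°.
Daylight = 2H₀/(2π) × 36.40 h = (1.6002/π) × 36.40 = 18.54 h.

18.54 h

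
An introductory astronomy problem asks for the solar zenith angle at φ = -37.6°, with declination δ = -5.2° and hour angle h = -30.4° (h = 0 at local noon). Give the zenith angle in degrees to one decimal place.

cos θ_z = sin φ sin δ + cos φ cos δ cos h = 0.055299 + 0.680548 = 0.735847.
θ_z = arccos(0.735847) = 42.6°.

θ_z = 42.6°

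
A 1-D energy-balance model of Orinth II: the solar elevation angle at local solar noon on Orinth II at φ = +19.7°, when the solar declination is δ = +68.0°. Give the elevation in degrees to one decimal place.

At local noon the hour angle is zero, so the zenith angle equals |φ − δ| = |+19.7° − (+68.000°)| = 48.300°.
Elevation = 90° − 48.300° = 41.7°.

41.7°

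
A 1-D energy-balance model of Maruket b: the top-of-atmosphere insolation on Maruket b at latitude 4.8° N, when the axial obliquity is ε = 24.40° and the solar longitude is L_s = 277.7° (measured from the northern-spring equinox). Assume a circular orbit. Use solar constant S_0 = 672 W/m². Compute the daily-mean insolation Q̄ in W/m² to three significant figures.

Q̄ ≈ 183 W/m²

Solar declination: sin δ = sin ε · sin L_s = sin 24.40° × sin 277.7° = -0.40938, so δ = -24.166°.
cos h₀ = −tan(+4.8°) tan(-24.166°) = 0.0377, h₀ = 1.5331 rad.
Bracket: h₀ sin ϕ sin δ + cos ϕ cos δ sin h₀ = 1.5331×0.08368×-0.40938 + 0.99649×0.91236×0.99929 = -0.052519 + 0.908512 = 0.855993.
Q̄ = (S_0/π) × [bracket] = (672/π) × 0.855993 = 183.1 W/m².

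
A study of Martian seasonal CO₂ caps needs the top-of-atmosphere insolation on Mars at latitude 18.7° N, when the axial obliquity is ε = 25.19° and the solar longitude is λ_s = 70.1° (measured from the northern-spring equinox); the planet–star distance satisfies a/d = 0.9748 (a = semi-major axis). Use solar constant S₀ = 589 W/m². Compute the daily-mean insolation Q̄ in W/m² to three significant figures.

Q̄ ≈ 192 W/m²

Solar declination: sin δ = sin ε · sin λ_s = sin 25.19° × sin 70.1° = 0.40021, so δ = +23.591°.
cos H₀ = −tan(+18.7°) tan(+23.591°) = -0.1478, H₀ = 1.7192 rad.
Bracket: H₀ sin φ sin δ + cos φ cos δ sin H₀ = 1.7192×0.32061×0.40021 + 0.94721×0.91642×0.98901 = 0.220593 + 0.858502 = 1.079095.
Inverse-square distance factor (a/d)² = 0.9748² = 0.950235.
Q̄ = (S₀/π) × 0.950235 × [bracket] = (589/π) × 0.950235 × 1.079095 = 192.2 W/m².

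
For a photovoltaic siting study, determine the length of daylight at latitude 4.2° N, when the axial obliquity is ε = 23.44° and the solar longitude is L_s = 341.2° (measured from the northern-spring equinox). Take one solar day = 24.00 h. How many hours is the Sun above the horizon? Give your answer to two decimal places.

11.93 h

Solar declination: sin δ = sin ε · sin L_s = sin 23.44° × sin 341.2° = -0.12819, so δ = -7.365°.
cos h₀ = −tan ϕ · tan δ = −tan(+4.2°) × tan(-7.365°) = 0.0095, so h₀ = 1.5613 rad = 89.46°.
Daylight = 2h₀/(2π) × 24.00 h = (1.5613/π) × 24.00 = 11.93 h.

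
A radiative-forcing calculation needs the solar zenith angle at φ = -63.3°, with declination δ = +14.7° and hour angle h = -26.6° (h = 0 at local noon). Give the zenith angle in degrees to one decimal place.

cos θ_z = sin φ sin δ + cos φ cos δ cos h = -0.226700 + 0.388610 = 0.161910.
θ_z = arccos(0.161910) = 80.7°.

θ_z = 80.7°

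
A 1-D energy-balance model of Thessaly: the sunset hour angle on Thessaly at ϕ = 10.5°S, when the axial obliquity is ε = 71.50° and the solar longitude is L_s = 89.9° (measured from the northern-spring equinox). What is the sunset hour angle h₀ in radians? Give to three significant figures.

Solar declination: sin δ = sin ε · sin L_s = sin 71.50° × sin 89.9° = 0.94832, so δ = +71.500°.
cos h₀ = −tan ϕ · tan δ = −tan(-10.5°) × tan(+71.500°) = 0.5539, so h₀ = 0.9837 rad = 56.36°.

h₀ = 0.984 rad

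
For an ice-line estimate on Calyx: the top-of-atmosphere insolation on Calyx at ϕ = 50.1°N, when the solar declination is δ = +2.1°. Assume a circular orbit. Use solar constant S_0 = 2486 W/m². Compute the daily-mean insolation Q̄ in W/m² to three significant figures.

Q̄ ≈ 543 W/m²

cos h₀ = −tan(+50.1°) tan(+2.100°) = -0.0439, h₀ = 1.6147 rad.
Bracket: h₀ sin ϕ sin δ + cos ϕ cos δ sin h₀ = 1.6147×0.76717×0.03664 + 0.64145×0.99933×0.99904 = 0.045388 + 0.640405 = 0.685793.
Q̄ = (S_0/π) × [bracket] = (2486/π) × 0.685793 = 542.7 W/m².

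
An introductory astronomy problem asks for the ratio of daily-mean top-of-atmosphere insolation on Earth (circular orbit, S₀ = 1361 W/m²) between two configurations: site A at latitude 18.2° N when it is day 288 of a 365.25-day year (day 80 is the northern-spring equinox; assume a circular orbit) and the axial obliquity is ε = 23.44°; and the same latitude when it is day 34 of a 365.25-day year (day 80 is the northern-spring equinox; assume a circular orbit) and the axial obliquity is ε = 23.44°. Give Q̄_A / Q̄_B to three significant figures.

— Configuration A (φ=+18.2°):
Solar longitude: λ_s = 360° × (288 − 80)/365.25 = 205.010°.
sin δ = sin 23.44° × sin 205.010° = -0.16818, so δ = -9.682°.
cos H₀ = −tan(+18.2°) tan(-9.682°) = 0.0561, H₀ = 1.5147 rad.
Bracket: H₀ sin φ sin δ + cos φ cos δ sin H₀ = 1.5147×0.31233×-0.16818 + 0.94997×0.98576×0.99843 = -0.079564 + 0.934972 = 0.855408.
Q̄ = (S₀/π) × [bracket] = (1361/π) × 0.855408 = 370.58 W/m².
— Configuration B (φ=+18.2°):
Solar longitude: λ_s = 360° × (34 − 80)/365.25 = -45.339°, i.e. -45.339° + 360° = 314.661°.
sin δ = sin 23.44° × sin 314.661° = -0.28294, so δ = -16.436°.
cos H₀ = −tan(+18.2°) tan(-16.436°) = 0.0970, H₀ = 1.4737 rad.
Bracket: H₀ sin φ sin δ + cos φ cos δ sin H₀ = 1.4737×0.31233×-0.28294 + 0.94997×0.95914×0.99529 = -0.130232 + 0.906863 = 0.776631.
Q̄ = (S₀/π) × [bracket] = (1361/π) × 0.776631 = 336.45 W/m².
Ratio Q̄_A / Q̄_B = 370.58 / 336.45 = 1.101.

Q̄_A / Q̄_B ≈ 1.10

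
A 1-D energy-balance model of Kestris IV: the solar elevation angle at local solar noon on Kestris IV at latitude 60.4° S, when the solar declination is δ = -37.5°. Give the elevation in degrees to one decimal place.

At local noon the hour angle is zero, so the zenith angle equals |ϕ − δ| = |-60.4° − (-37.500°)| = 22.900°.
Elevation = 90° − 22.900° = 67.1°.

67.1°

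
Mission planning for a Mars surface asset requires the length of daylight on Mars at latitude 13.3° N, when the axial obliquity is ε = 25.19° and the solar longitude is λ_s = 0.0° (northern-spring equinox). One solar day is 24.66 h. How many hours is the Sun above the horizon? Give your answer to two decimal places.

Solar declination: sin δ = sin ε · sin λ_s = sin 25.19° × sin 0.0° = 0.00000, so δ = +0.000°.
cos H₀ = −tan φ · tan δ = −tan(+13.3°) × tan(+0.000°) = -0.0000, so H₀ = 1.5708 rad = 90.00°.
Daylight = 2H₀/(2π) × 24.66 h = (1.5708/π) × 24.66 = 12.33 h.

12.33 h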